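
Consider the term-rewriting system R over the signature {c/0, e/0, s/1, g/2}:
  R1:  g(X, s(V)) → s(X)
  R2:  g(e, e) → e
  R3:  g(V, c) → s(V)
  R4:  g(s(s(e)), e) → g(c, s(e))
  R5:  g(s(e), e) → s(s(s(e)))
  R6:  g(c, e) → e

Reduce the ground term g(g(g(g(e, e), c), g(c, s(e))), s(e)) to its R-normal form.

s(s(s(e)))

1. g(g(g(g(e, e), c), g(c, s(e))), s(e))  →  s(g(g(g(e, e), c), g(c, s(e))))   [R1 at ε]
2. s(g(g(g(e, e), c), g(c, s(e))))  →  s(g(s(g(e, e)), g(c, s(e))))   [R3 at 1.1]
3. s(g(s(g(e, e)), g(c, s(e))))  →  s(g(s(e), g(c, s(e))))   [R2 at 1.1.1]
4. s(g(s(e), g(c, s(e))))  →  s(g(s(e), s(c)))   [R1 at 1.2]
5. s(g(s(e), s(c)))  →  s(s(s(e)))   [R1 at 1]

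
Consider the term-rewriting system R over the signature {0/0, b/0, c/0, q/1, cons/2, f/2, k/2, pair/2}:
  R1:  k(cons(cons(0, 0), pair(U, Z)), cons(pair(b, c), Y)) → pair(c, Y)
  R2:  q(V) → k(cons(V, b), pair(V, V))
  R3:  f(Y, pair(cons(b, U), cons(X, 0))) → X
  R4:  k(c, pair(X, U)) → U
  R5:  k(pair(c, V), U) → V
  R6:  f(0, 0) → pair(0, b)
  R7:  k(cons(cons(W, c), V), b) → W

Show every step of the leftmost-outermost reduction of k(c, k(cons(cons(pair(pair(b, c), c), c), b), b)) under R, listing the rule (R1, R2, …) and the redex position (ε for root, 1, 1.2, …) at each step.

1. k(c, k(cons(cons(pair(pair(b, c), c), c), b), b))  →  k(c, pair(pair(b, c), c))   [R7 at 2]
2. k(c, pair(pair(b, c), c))  →  c   [R4 at ε]

c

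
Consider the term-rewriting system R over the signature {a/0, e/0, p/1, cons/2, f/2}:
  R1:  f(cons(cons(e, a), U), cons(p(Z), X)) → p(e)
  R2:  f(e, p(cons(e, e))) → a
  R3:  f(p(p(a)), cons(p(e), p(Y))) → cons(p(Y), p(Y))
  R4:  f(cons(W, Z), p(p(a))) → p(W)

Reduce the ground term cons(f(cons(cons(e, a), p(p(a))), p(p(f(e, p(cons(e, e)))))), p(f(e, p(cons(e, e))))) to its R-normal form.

cons(p(cons(e, a)), p(a))

1. cons(f(cons(cons(e, a), p(p(a))), p(p(f(e, p(cons(e, e)))))), p(f(e, p(cons(e, e)))))  →  cons(f(cons(cons(e, a), p(p(a))), p(p(a))), p(f(e, p(cons(e, e)))))   [R2 at 1.2.1.1]
2. cons(f(cons(cons(e, a), p(p(a))), p(p(a))), p(f(e, p(cons(e, e)))))  →  cons(p(cons(e, a)), p(f(e, p(cons(e, e)))))   [R4 at 1]
3. cons(p(cons(e, a)), p(f(e, p(cons(e, e)))))  →  cons(p(cons(e, a)), p(a))   [R2 at 2.1]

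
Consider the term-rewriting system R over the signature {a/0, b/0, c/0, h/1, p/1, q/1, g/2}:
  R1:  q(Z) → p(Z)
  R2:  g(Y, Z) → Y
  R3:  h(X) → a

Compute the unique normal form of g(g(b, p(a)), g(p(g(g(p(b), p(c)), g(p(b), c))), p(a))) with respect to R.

1. g(g(b, p(a)), g(p(g(g(p(b), p(c)), g(p(b), c))), p(a)))  →  g(b, p(a))   [R2 at ε]
2. g(b, p(a))  →  b   [R2 at ε]

b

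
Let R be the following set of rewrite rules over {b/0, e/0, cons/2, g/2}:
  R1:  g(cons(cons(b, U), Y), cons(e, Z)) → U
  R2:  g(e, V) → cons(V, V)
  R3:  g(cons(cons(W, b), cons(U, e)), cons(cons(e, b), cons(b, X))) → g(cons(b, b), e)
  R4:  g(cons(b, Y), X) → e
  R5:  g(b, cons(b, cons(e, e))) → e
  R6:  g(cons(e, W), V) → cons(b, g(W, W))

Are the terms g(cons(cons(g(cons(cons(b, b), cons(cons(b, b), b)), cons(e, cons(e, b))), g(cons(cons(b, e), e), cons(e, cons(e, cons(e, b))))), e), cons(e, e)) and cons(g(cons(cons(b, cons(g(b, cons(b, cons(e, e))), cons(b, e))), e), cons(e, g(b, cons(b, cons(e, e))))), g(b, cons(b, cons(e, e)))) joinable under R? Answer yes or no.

Reduce t₁ = g(cons(cons(g(cons(cons(b, b), cons(cons(b, b), b)), cons(e, cons(e, b))), g(cons(cons(b, e), e), cons(e, cons(e, cons(e, b))))), e), cons(e, e)):
1. g(cons(cons(g(cons(cons(b, b), cons(cons(b, b), b)), cons(e, cons(e, b))), g(cons(cons(b, e), e), cons(e, cons(e, cons(e, b))))), e), cons(e, e))  →  g(cons(cons(b, g(cons(cons(b, e), e), cons(e, cons(e, cons(e, b))))), e), cons(e, e))   [R1 at 1.1.1]
2. g(cons(cons(b, g(cons(cons(b, e), e), cons(e, cons(e, cons(e, b))))), e), cons(e, e))  →  g(cons(cons(b, e), e), cons(e, cons(e, cons(e, b))))   [R1 at ε]
3. g(cons(cons(b, e), e), cons(e, cons(e, cons(e, b))))  →  e   [R1 at ε]

Reduce t₂ = cons(g(cons(cons(b, cons(g(b, cons(b, cons(e, e))), cons(b, e))), e), cons(e, g(b, cons(b, cons(e, e))))), g(b, cons(b, cons(e, e)))):
1. cons(g(cons(cons(b, cons(g(b, cons(b, cons(e, e))), cons(b, e))), e), cons(e, g(b, cons(b, cons(e, e))))), g(b, cons(b, cons(e, e))))  →  cons(cons(g(b, cons(b, cons(e, e))), cons(b, e)), g(b, cons(b, cons(e, e))))   [R1 at 1]
2. cons(cons(g(b, cons(b, cons(e, e))), cons(b, e)), g(b, cons(b, cons(e, e))))  →  cons(cons(e, cons(b, e)), g(b, cons(b, cons(e, e))))   [R5 at 1.1]
3. cons(cons(e, cons(b, e)), g(b, cons(b, cons(e, e))))  →  cons(cons(e, cons(b, e)), e)   [R5 at 2]

no — NF(t₁) = e, NF(t₂) = cons(cons(e, cons(b, e)), e)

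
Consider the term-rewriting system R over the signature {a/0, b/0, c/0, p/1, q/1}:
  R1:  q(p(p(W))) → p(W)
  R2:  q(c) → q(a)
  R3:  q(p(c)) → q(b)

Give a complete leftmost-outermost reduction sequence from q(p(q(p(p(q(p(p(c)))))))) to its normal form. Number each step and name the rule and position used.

1. q(p(q(p(p(q(p(p(c))))))))  →  q(p(p(q(p(p(c))))))   [R1 at 1.1]
2. q(p(p(q(p(p(c))))))  →  p(q(p(p(c))))   [R1 at ε]
3. p(q(p(p(c))))  →  p(p(c))   [R1 at 1]

p(p(c))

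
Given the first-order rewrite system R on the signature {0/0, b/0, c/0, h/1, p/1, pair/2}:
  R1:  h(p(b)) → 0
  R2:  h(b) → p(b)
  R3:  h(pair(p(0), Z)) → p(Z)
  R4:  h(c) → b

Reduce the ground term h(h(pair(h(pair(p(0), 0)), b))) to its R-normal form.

0

1. h(h(pair(h(pair(p(0), 0)), b)))  →  h(h(pair(p(0), b)))   [R3 at 1.1.1]
2. h(h(pair(p(0), b)))  →  h(p(b))   [R3 at 1]
3. h(p(b))  →  0   [R1 at ε]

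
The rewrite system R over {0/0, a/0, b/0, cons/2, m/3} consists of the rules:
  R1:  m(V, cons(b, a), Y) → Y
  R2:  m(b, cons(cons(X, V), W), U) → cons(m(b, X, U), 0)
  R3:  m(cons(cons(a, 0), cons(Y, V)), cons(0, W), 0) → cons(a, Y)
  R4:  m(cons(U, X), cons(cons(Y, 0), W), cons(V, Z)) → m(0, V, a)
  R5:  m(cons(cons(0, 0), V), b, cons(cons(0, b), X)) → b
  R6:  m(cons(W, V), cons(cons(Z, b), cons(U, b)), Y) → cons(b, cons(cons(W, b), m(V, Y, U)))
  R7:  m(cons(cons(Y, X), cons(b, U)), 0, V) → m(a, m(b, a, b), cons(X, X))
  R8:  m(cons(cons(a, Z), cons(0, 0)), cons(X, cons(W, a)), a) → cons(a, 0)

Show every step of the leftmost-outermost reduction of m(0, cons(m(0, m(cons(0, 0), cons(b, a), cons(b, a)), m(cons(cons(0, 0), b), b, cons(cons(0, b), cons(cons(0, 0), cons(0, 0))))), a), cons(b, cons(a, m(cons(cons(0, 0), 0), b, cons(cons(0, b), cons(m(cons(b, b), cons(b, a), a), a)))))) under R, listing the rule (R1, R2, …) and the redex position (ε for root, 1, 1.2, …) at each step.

cons(b, cons(a, b))

1. m(0, cons(m(0, m(cons(0, 0), cons(b, a), cons(b, a)), m(cons(cons(0, 0), b), b, cons(cons(0, b), cons(cons(0, 0), cons(0, 0))))), a), cons(b, cons(a, m(cons(cons(0, 0), 0), b, cons(cons(0, b), cons(m(cons(b, b), cons(b, a), a), a))))))  →  m(0, cons(m(0, cons(b, a), m(cons(cons(0, 0), b), b, cons(cons(0, b), cons(cons(0, 0), cons(0, 0))))), a), cons(b, cons(a, m(cons(cons(0, 0), 0), b, cons(cons(0, b), cons(m(cons(b, b), cons(b, a), a), a))))))   [R1 at 2.1.2]
2. m(0, cons(m(0, cons(b, a), m(cons(cons(0, 0), b), b, cons(cons(0, b), cons(cons(0, 0), cons(0, 0))))), a), cons(b, cons(a, m(cons(cons(0, 0), 0), b, cons(cons(0, b), cons(m(cons(b, b), cons(b, a), a), a))))))  →  m(0, cons(m(cons(cons(0, 0), b), b, cons(cons(0, b), cons(cons(0, 0), cons(0, 0)))), a), cons(b, cons(a, m(cons(cons(0, 0), 0), b, cons(cons(0, b), cons(m(cons(b, b), cons(b, a), a), a))))))   [R1 at 2.1]
3. m(0, cons(m(cons(cons(0, 0), b), b, cons(cons(0, b), cons(cons(0, 0), cons(0, 0)))), a), cons(b, cons(a, m(cons(cons(0, 0), 0), b, cons(cons(0, b), cons(m(cons(b, b), cons(b, a), a), a))))))  →  m(0, cons(b, a), cons(b, cons(a, m(cons(cons(0, 0), 0), b, cons(cons(0, b), cons(m(cons(b, b), cons(b, a), a), a))))))   [R5 at 2.1]
4. m(0, cons(b, a), cons(b, cons(a, m(cons(cons(0, 0), 0), b, cons(cons(0, b), cons(m(cons(b, b), cons(b, a), a), a))))))  →  cons(b, cons(a, m(cons(cons(0, 0), 0), b, cons(cons(0, b), cons(m(cons(b, b), cons(b, a), a), a)))))   [R1 at ε]
5. cons(b, cons(a, m(cons(cons(0, 0), 0), b, cons(cons(0, b), cons(m(cons(b, b), cons(b, a), a), a)))))  →  cons(b, cons(a, b))   [R5 at 2.2]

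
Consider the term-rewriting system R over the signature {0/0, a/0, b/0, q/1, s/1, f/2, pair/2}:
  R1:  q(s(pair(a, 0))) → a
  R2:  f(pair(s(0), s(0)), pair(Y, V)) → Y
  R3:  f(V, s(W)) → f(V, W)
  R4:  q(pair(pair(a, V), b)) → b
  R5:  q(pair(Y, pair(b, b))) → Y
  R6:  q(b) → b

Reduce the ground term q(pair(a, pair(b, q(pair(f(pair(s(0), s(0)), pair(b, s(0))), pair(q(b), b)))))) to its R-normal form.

a

1. q(pair(a, pair(b, q(pair(f(pair(s(0), s(0)), pair(b, s(0))), pair(q(b), b))))))  →  q(pair(a, pair(b, q(pair(b, pair(q(b), b))))))   [R2 at 1.2.2.1.1]
2. q(pair(a, pair(b, q(pair(b, pair(q(b), b))))))  →  q(pair(a, pair(b, q(pair(b, pair(b, b))))))   [R6 at 1.2.2.1.2.1]
3. q(pair(a, pair(b, q(pair(b, pair(b, b))))))  →  q(pair(a, pair(b, b)))   [R5 at 1.2.2]
4. q(pair(a, pair(b, b)))  →  a   [R5 at ε]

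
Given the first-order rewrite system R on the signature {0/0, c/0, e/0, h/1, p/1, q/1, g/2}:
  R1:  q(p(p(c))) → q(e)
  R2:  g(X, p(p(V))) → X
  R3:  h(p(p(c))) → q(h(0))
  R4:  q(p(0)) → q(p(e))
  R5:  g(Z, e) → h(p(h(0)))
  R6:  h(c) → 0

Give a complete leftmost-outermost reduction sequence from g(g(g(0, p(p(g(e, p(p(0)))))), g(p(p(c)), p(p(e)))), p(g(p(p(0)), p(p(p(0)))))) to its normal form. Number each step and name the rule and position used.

0

1. g(g(g(0, p(p(g(e, p(p(0)))))), g(p(p(c)), p(p(e)))), p(g(p(p(0)), p(p(p(0))))))  →  g(g(0, g(p(p(c)), p(p(e)))), p(g(p(p(0)), p(p(p(0))))))   [R2 at 1.1]
2. g(g(0, g(p(p(c)), p(p(e)))), p(g(p(p(0)), p(p(p(0))))))  →  g(g(0, p(p(c))), p(g(p(p(0)), p(p(p(0))))))   [R2 at 1.2]
3. g(g(0, p(p(c))), p(g(p(p(0)), p(p(p(0))))))  →  g(0, p(g(p(p(0)), p(p(p(0))))))   [R2 at 1]
4. g(0, p(g(p(p(0)), p(p(p(0))))))  →  g(0, p(p(p(0))))   [R2 at 2.1]
5. g(0, p(p(p(0))))  →  0   [R2 at ε]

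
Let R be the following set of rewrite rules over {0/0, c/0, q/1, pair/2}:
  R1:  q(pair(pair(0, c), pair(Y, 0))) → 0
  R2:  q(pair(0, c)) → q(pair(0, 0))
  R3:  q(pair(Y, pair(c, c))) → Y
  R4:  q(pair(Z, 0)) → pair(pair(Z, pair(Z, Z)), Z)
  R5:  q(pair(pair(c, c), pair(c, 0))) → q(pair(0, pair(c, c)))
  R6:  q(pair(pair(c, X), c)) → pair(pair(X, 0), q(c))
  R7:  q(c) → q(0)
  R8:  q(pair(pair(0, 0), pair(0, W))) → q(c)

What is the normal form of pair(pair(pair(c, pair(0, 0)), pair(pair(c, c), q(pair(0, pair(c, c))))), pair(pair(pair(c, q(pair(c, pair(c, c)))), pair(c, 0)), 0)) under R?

pair(pair(pair(c, pair(0, 0)), pair(pair(c, c), 0)), pair(pair(pair(c, c), pair(c, 0)), 0))

1. pair(pair(pair(c, pair(0, 0)), pair(pair(c, c), q(pair(0, pair(c, c))))), pair(pair(pair(c, q(pair(c, pair(c, c)))), pair(c, 0)), 0))  →  pair(pair(pair(c, pair(0, 0)), pair(pair(c, c), 0)), pair(pair(pair(c, q(pair(c, pair(c, c)))), pair(c, 0)), 0))   [R3 at 1.2.2]
2. pair(pair(pair(c, pair(0, 0)), pair(pair(c, c), 0)), pair(pair(pair(c, q(pair(c, pair(c, c)))), pair(c, 0)), 0))  →  pair(pair(pair(c, pair(0, 0)), pair(pair(c, c), 0)), pair(pair(pair(c, c), pair(c, 0)), 0))   [R3 at 2.1.1.2]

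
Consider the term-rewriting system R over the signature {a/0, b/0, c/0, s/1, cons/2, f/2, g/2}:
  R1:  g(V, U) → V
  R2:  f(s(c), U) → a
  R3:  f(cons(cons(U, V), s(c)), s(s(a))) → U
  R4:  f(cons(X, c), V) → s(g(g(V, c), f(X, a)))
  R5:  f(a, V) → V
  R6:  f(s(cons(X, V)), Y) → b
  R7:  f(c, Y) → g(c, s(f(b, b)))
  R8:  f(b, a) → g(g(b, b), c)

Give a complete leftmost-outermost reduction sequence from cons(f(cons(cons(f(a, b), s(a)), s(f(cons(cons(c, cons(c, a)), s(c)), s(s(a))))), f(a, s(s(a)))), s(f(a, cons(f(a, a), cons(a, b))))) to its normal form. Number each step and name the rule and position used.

1. cons(f(cons(cons(f(a, b), s(a)), s(f(cons(cons(c, cons(c, a)), s(c)), s(s(a))))), f(a, s(s(a)))), s(f(a, cons(f(a, a), cons(a, b)))))  →  cons(f(cons(cons(b, s(a)), s(f(cons(cons(c, cons(c, a)), s(c)), s(s(a))))), f(a, s(s(a)))), s(f(a, cons(f(a, a), cons(a, b)))))   [R5 at 1.1.1.1]
2. cons(f(cons(cons(b, s(a)), s(f(cons(cons(c, cons(c, a)), s(c)), s(s(a))))), f(a, s(s(a)))), s(f(a, cons(f(a, a), cons(a, b)))))  →  cons(f(cons(cons(b, s(a)), s(c)), f(a, s(s(a)))), s(f(a, cons(f(a, a), cons(a, b)))))   [R3 at 1.1.2.1]
3. cons(f(cons(cons(b, s(a)), s(c)), f(a, s(s(a)))), s(f(a, cons(f(a, a), cons(a, b)))))  →  cons(f(cons(cons(b, s(a)), s(c)), s(s(a))), s(f(a, cons(f(a, a), cons(a, b)))))   [R5 at 1.2]
4. cons(f(cons(cons(b, s(a)), s(c)), s(s(a))), s(f(a, cons(f(a, a), cons(a, b)))))  →  cons(b, s(f(a, cons(f(a, a), cons(a, b)))))   [R3 at 1]
5. cons(b, s(f(a, cons(f(a, a), cons(a, b)))))  →  cons(b, s(cons(f(a, a), cons(a, b))))   [R5 at 2.1]
6. cons(b, s(cons(f(a, a), cons(a, b))))  →  cons(b, s(cons(a, cons(a, b))))   [R5 at 2.1.1]

cons(b, s(cons(a, cons(a, b))))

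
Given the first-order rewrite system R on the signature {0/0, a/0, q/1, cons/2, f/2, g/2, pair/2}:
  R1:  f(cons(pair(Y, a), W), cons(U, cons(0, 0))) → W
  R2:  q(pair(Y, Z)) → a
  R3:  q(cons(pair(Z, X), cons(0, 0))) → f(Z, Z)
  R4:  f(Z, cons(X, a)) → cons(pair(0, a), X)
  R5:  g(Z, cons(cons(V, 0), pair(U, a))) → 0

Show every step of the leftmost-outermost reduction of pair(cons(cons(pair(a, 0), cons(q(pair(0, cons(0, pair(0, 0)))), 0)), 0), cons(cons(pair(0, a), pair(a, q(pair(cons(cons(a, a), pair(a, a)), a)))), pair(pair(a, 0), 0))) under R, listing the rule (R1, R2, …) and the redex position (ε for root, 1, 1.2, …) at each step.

pair(cons(cons(pair(a, 0), cons(a, 0)), 0), cons(cons(pair(0, a), pair(a, a)), pair(pair(a, 0), 0)))

1. pair(cons(cons(pair(a, 0), cons(q(pair(0, cons(0, pair(0, 0)))), 0)), 0), cons(cons(pair(0, a), pair(a, q(pair(cons(cons(a, a), pair(a, a)), a)))), pair(pair(a, 0), 0)))  →  pair(cons(cons(pair(a, 0), cons(a, 0)), 0), cons(cons(pair(0, a), pair(a, q(pair(cons(cons(a, a), pair(a, a)), a)))), pair(pair(a, 0), 0)))   [R2 at 1.1.2.1]
2. pair(cons(cons(pair(a, 0), cons(a, 0)), 0), cons(cons(pair(0, a), pair(a, q(pair(cons(cons(a, a), pair(a, a)), a)))), pair(pair(a, 0), 0)))  →  pair(cons(cons(pair(a, 0), cons(a, 0)), 0), cons(cons(pair(0, a), pair(a, a)), pair(pair(a, 0), 0)))   [R2 at 2.1.2.2]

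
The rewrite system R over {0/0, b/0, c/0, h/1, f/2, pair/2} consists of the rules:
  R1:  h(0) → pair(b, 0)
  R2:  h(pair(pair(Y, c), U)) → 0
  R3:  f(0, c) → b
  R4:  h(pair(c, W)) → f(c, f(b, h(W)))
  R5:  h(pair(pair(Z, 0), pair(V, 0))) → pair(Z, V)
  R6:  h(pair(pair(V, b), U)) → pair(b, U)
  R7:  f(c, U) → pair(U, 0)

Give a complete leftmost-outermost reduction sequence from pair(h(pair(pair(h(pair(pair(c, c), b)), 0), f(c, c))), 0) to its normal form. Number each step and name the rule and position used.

1. pair(h(pair(pair(h(pair(pair(c, c), b)), 0), f(c, c))), 0)  →  pair(h(pair(pair(0, 0), f(c, c))), 0)   [R2 at 1.1.1.1]
2. pair(h(pair(pair(0, 0), f(c, c))), 0)  →  pair(h(pair(pair(0, 0), pair(c, 0))), 0)   [R7 at 1.1.2]
3. pair(h(pair(pair(0, 0), pair(c, 0))), 0)  →  pair(pair(0, c), 0)   [R5 at 1]

pair(pair(0, c), 0)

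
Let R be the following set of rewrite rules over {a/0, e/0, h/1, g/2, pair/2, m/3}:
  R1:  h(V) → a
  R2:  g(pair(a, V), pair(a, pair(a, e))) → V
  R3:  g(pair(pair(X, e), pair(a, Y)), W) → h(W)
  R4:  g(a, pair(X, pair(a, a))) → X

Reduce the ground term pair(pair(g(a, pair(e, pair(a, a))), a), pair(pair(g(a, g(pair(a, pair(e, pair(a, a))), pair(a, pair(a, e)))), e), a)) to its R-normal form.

1. pair(pair(g(a, pair(e, pair(a, a))), a), pair(pair(g(a, g(pair(a, pair(e, pair(a, a))), pair(a, pair(a, e)))), e), a))  →  pair(pair(e, a), pair(pair(g(a, g(pair(a, pair(e, pair(a, a))), pair(a, pair(a, e)))), e), a))   [R4 at 1.1]
2. pair(pair(e, a), pair(pair(g(a, g(pair(a, pair(e, pair(a, a))), pair(a, pair(a, e)))), e), a))  →  pair(pair(e, a), pair(pair(g(a, pair(e, pair(a, a))), e), a))   [R2 at 2.1.1.2]
3. pair(pair(e, a), pair(pair(g(a, pair(e, pair(a, a))), e), a))  →  pair(pair(e, a), pair(pair(e, e), a))   [R4 at 2.1.1]

pair(pair(e, a), pair(pair(e, e), a))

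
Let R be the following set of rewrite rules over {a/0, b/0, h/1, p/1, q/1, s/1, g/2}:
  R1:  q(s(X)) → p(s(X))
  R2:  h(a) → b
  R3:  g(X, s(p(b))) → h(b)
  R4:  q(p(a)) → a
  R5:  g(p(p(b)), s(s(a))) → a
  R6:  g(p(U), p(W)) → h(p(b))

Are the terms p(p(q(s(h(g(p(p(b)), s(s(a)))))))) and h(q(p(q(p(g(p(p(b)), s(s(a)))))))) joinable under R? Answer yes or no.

no — NF(t₁) = p(p(p(s(b)))), NF(t₂) = b

Reduce t₁ = p(p(q(s(h(g(p(p(b)), s(s(a)))))))):
1. p(p(q(s(h(g(p(p(b)), s(s(a))))))))  →  p(p(p(s(h(g(p(p(b)), s(s(a))))))))   [R1 at 1.1]
2. p(p(p(s(h(g(p(p(b)), s(s(a))))))))  →  p(p(p(s(h(a)))))   [R5 at 1.1.1.1.1]
3. p(p(p(s(h(a)))))  →  p(p(p(s(b))))   [R2 at 1.1.1.1]

Reduce t₂ = h(q(p(q(p(g(p(p(b)), s(s(a)))))))):
1. h(q(p(q(p(g(p(p(b)), s(s(a))))))))  →  h(q(p(q(p(a)))))   [R5 at 1.1.1.1.1]
2. h(q(p(q(p(a)))))  →  h(q(p(a)))   [R4 at 1.1.1]
3. h(q(p(a)))  →  h(a)   [R4 at 1]
4. h(a)  →  b   [R2 at ε]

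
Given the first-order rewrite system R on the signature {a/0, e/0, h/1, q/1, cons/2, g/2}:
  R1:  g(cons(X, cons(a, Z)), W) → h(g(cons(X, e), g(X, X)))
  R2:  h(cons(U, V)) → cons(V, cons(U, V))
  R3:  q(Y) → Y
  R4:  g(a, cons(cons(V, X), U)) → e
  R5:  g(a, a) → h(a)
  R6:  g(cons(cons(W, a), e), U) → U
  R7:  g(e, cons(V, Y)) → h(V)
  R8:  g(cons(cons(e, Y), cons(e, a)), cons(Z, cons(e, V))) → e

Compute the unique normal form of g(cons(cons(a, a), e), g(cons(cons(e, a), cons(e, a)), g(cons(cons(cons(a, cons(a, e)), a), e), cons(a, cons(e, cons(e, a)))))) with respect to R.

e

1. g(cons(cons(a, a), e), g(cons(cons(e, a), cons(e, a)), g(cons(cons(cons(a, cons(a, e)), a), e), cons(a, cons(e, cons(e, a))))))  →  g(cons(cons(e, a), cons(e, a)), g(cons(cons(cons(a, cons(a, e)), a), e), cons(a, cons(e, cons(e, a)))))   [R6 at ε]
2. g(cons(cons(e, a), cons(e, a)), g(cons(cons(cons(a, cons(a, e)), a), e), cons(a, cons(e, cons(e, a)))))  →  g(cons(cons(e, a), cons(e, a)), cons(a, cons(e, cons(e, a))))   [R6 at 2]
3. g(cons(cons(e, a), cons(e, a)), cons(a, cons(e, cons(e, a))))  →  e   [R8 at ε]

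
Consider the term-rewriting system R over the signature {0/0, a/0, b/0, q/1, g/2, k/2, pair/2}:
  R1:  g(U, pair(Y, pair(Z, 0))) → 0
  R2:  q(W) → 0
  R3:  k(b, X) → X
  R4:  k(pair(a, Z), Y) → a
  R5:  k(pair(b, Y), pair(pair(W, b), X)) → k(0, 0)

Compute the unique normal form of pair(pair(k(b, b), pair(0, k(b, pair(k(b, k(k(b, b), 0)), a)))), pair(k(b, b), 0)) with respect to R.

pair(pair(b, pair(0, pair(0, a))), pair(b, 0))

1. pair(pair(k(b, b), pair(0, k(b, pair(k(b, k(k(b, b), 0)), a)))), pair(k(b, b), 0))  →  pair(pair(b, pair(0, k(b, pair(k(b, k(k(b, b), 0)), a)))), pair(k(b, b), 0))   [R3 at 1.1]
2. pair(pair(b, pair(0, k(b, pair(k(b, k(k(b, b), 0)), a)))), pair(k(b, b), 0))  →  pair(pair(b, pair(0, pair(k(b, k(k(b, b), 0)), a))), pair(k(b, b), 0))   [R3 at 1.2.2]
3. pair(pair(b, pair(0, pair(k(b, k(k(b, b), 0)), a))), pair(k(b, b), 0))  →  pair(pair(b, pair(0, pair(k(k(b, b), 0), a))), pair(k(b, b), 0))   [R3 at 1.2.2.1]
4. pair(pair(b, pair(0, pair(k(k(b, b), 0), a))), pair(k(b, b), 0))  →  pair(pair(b, pair(0, pair(k(b, 0), a))), pair(k(b, b), 0))   [R3 at 1.2.2.1.1]
5. pair(pair(b, pair(0, pair(k(b, 0), a))), pair(k(b, b), 0))  →  pair(pair(b, pair(0, pair(0, a))), pair(k(b, b), 0))   [R3 at 1.2.2.1]
6. pair(pair(b, pair(0, pair(0, a))), pair(k(b, b), 0))  →  pair(pair(b, pair(0, pair(0, a))), pair(b, 0))   [R3 at 2.1]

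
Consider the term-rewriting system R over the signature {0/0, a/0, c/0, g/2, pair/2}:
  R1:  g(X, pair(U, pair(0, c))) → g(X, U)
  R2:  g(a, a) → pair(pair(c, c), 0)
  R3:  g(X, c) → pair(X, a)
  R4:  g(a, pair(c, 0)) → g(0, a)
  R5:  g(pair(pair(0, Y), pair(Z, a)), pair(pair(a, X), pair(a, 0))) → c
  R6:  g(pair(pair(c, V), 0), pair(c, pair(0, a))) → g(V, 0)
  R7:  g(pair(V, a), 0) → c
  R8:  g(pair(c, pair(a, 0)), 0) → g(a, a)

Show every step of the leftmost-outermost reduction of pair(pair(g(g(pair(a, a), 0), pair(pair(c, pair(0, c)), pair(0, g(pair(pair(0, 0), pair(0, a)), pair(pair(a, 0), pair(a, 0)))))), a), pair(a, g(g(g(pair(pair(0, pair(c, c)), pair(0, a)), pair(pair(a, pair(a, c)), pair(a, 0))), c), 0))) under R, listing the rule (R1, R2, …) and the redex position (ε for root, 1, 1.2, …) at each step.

pair(pair(pair(c, a), a), pair(a, c))

1. pair(pair(g(g(pair(a, a), 0), pair(pair(c, pair(0, c)), pair(0, g(pair(pair(0, 0), pair(0, a)), pair(pair(a, 0), pair(a, 0)))))), a), pair(a, g(g(g(pair(pair(0, pair(c, c)), pair(0, a)), pair(pair(a, pair(a, c)), pair(a, 0))), c), 0)))  →  pair(pair(g(c, pair(pair(c, pair(0, c)), pair(0, g(pair(pair(0, 0), pair(0, a)), pair(pair(a, 0), pair(a, 0)))))), a), pair(a, g(g(g(pair(pair(0, pair(c, c)), pair(0, a)), pair(pair(a, pair(a, c)), pair(a, 0))), c), 0)))   [R7 at 1.1.1]
2. pair(pair(g(c, pair(pair(c, pair(0, c)), pair(0, g(pair(pair(0, 0), pair(0, a)), pair(pair(a, 0), pair(a, 0)))))), a), pair(a, g(g(g(pair(pair(0, pair(c, c)), pair(0, a)), pair(pair(a, pair(a, c)), pair(a, 0))), c), 0)))  →  pair(pair(g(c, pair(pair(c, pair(0, c)), pair(0, c))), a), pair(a, g(g(g(pair(pair(0, pair(c, c)), pair(0, a)), pair(pair(a, pair(a, c)), pair(a, 0))), c), 0)))   [R5 at 1.1.2.2.2]
3. pair(pair(g(c, pair(pair(c, pair(0, c)), pair(0, c))), a), pair(a, g(g(g(pair(pair(0, pair(c, c)), pair(0, a)), pair(pair(a, pair(a, c)), pair(a, 0))), c), 0)))  →  pair(pair(g(c, pair(c, pair(0, c))), a), pair(a, g(g(g(pair(pair(0, pair(c, c)), pair(0, a)), pair(pair(a, pair(a, c)), pair(a, 0))), c), 0)))   [R1 at 1.1]
4. pair(pair(g(c, pair(c, pair(0, c))), a), pair(a, g(g(g(pair(pair(0, pair(c, c)), pair(0, a)), pair(pair(a, pair(a, c)), pair(a, 0))), c), 0)))  →  pair(pair(g(c, c), a), pair(a, g(g(g(pair(pair(0, pair(c, c)), pair(0, a)), pair(pair(a, pair(a, c)), pair(a, 0))), c), 0)))   [R1 at 1.1]
5. pair(pair(g(c, c), a), pair(a, g(g(g(pair(pair(0, pair(c, c)), pair(0, a)), pair(pair(a, pair(a, c)), pair(a, 0))), c), 0)))  →  pair(pair(pair(c, a), a), pair(a, g(g(g(pair(pair(0, pair(c, c)), pair(0, a)), pair(pair(a, pair(a, c)), pair(a, 0))), c), 0)))   [R3 at 1.1]
6. pair(pair(pair(c, a), a), pair(a, g(g(g(pair(pair(0, pair(c, c)), pair(0, a)), pair(pair(a, pair(a, c)), pair(a, 0))), c), 0)))  →  pair(pair(pair(c, a), a), pair(a, g(pair(g(pair(pair(0, pair(c, c)), pair(0, a)), pair(pair(a, pair(a, c)), pair(a, 0))), a), 0)))   [R3 at 2.2.1]
7. pair(pair(pair(c, a), a), pair(a, g(pair(g(pair(pair(0, pair(c, c)), pair(0, a)), pair(pair(a, pair(a, c)), pair(a, 0))), a), 0)))  →  pair(pair(pair(c, a), a), pair(a, c))   [R7 at 2.2]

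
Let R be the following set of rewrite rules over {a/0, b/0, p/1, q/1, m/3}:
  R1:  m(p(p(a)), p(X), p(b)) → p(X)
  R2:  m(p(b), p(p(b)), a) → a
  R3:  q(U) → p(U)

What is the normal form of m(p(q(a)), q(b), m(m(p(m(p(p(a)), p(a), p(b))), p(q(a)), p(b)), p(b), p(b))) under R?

1. m(p(q(a)), q(b), m(m(p(m(p(p(a)), p(a), p(b))), p(q(a)), p(b)), p(b), p(b)))  →  m(p(p(a)), q(b), m(m(p(m(p(p(a)), p(a), p(b))), p(q(a)), p(b)), p(b), p(b)))   [R3 at 1.1]
2. m(p(p(a)), q(b), m(m(p(m(p(p(a)), p(a), p(b))), p(q(a)), p(b)), p(b), p(b)))  →  m(p(p(a)), p(b), m(m(p(m(p(p(a)), p(a), p(b))), p(q(a)), p(b)), p(b), p(b)))   [R3 at 2]
3. m(p(p(a)), p(b), m(m(p(m(p(p(a)), p(a), p(b))), p(q(a)), p(b)), p(b), p(b)))  →  m(p(p(a)), p(b), m(m(p(p(a)), p(q(a)), p(b)), p(b), p(b)))   [R1 at 3.1.1.1]
4. m(p(p(a)), p(b), m(m(p(p(a)), p(q(a)), p(b)), p(b), p(b)))  →  m(p(p(a)), p(b), m(p(q(a)), p(b), p(b)))   [R1 at 3.1]
5. m(p(p(a)), p(b), m(p(q(a)), p(b), p(b)))  →  m(p(p(a)), p(b), m(p(p(a)), p(b), p(b)))   [R3 at 3.1.1]
6. m(p(p(a)), p(b), m(p(p(a)), p(b), p(b)))  →  m(p(p(a)), p(b), p(b))   [R1 at 3]
7. m(p(p(a)), p(b), p(b))  →  p(b)   [R1 at ε]

p(b)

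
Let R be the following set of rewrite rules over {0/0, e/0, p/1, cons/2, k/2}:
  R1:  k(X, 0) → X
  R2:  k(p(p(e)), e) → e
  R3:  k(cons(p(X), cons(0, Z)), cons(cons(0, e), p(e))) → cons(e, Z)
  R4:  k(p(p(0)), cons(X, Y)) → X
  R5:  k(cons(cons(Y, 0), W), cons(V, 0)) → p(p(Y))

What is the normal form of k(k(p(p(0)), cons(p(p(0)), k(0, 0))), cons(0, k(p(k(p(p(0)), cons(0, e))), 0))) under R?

1. k(k(p(p(0)), cons(p(p(0)), k(0, 0))), cons(0, k(p(k(p(p(0)), cons(0, e))), 0)))  →  k(p(p(0)), cons(0, k(p(k(p(p(0)), cons(0, e))), 0)))   [R4 at 1]
2. k(p(p(0)), cons(0, k(p(k(p(p(0)), cons(0, e))), 0)))  →  0   [R4 at ε]

0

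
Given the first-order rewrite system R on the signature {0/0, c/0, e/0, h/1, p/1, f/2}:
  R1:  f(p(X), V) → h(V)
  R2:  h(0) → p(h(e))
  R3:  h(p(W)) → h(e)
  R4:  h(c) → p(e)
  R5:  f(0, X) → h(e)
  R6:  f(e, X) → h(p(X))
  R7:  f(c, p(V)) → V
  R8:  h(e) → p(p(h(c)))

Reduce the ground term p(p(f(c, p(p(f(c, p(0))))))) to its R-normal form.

p(p(p(0)))

1. p(p(f(c, p(p(f(c, p(0)))))))  →  p(p(p(f(c, p(0)))))   [R7 at 1.1]
2. p(p(p(f(c, p(0)))))  →  p(p(p(0)))   [R7 at 1.1.1]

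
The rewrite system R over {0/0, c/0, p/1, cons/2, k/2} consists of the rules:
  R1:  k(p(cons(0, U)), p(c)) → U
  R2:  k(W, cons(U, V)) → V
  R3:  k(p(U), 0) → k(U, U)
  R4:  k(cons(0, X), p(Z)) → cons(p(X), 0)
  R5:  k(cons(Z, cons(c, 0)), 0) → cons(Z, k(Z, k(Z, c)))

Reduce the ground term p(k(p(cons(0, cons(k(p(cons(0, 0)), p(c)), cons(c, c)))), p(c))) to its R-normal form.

p(cons(0, cons(c, c)))

1. p(k(p(cons(0, cons(k(p(cons(0, 0)), p(c)), cons(c, c)))), p(c)))  →  p(cons(k(p(cons(0, 0)), p(c)), cons(c, c)))   [R1 at 1]
2. p(cons(k(p(cons(0, 0)), p(c)), cons(c, c)))  →  p(cons(0, cons(c, c)))   [R1 at 1.1]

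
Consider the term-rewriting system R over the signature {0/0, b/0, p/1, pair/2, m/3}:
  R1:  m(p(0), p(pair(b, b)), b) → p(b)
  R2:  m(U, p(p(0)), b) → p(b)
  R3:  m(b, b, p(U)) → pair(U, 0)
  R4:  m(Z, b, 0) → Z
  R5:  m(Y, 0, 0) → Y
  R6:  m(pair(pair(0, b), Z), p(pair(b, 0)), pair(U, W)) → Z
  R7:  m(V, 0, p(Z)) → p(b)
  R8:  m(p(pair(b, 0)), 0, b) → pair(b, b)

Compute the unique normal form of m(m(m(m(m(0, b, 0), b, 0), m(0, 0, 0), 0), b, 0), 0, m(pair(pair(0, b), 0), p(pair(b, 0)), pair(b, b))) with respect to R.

1. m(m(m(m(m(0, b, 0), b, 0), m(0, 0, 0), 0), b, 0), 0, m(pair(pair(0, b), 0), p(pair(b, 0)), pair(b, b)))  →  m(m(m(m(0, b, 0), b, 0), m(0, 0, 0), 0), 0, m(pair(pair(0, b), 0), p(pair(b, 0)), pair(b, b)))   [R4 at 1]
2. m(m(m(m(0, b, 0), b, 0), m(0, 0, 0), 0), 0, m(pair(pair(0, b), 0), p(pair(b, 0)), pair(b, b)))  →  m(m(m(0, b, 0), m(0, 0, 0), 0), 0, m(pair(pair(0, b), 0), p(pair(b, 0)), pair(b, b)))   [R4 at 1.1]
3. m(m(m(0, b, 0), m(0, 0, 0), 0), 0, m(pair(pair(0, b), 0), p(pair(b, 0)), pair(b, b)))  →  m(m(0, m(0, 0, 0), 0), 0, m(pair(pair(0, b), 0), p(pair(b, 0)), pair(b, b)))   [R4 at 1.1]
4. m(m(0, m(0, 0, 0), 0), 0, m(pair(pair(0, b), 0), p(pair(b, 0)), pair(b, b)))  →  m(m(0, 0, 0), 0, m(pair(pair(0, b), 0), p(pair(b, 0)), pair(b, b)))   [R5 at 1.2]
5. m(m(0, 0, 0), 0, m(pair(pair(0, b), 0), p(pair(b, 0)), pair(b, b)))  →  m(0, 0, m(pair(pair(0, b), 0), p(pair(b, 0)), pair(b, b)))   [R5 at 1]
6. m(0, 0, m(pair(pair(0, b), 0), p(pair(b, 0)), pair(b, b)))  →  m(0, 0, 0)   [R6 at 3]
7. m(0, 0, 0)  →  0   [R5 at ε]

0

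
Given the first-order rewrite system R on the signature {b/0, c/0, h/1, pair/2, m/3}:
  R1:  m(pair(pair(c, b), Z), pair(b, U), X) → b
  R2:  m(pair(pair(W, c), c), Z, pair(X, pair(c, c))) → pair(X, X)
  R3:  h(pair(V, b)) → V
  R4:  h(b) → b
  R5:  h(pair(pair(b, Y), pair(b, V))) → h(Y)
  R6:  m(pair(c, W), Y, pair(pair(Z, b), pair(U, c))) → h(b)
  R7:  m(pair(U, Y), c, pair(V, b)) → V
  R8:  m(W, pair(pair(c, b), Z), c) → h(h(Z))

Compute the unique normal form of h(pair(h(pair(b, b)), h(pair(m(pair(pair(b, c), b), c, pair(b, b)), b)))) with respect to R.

b

1. h(pair(h(pair(b, b)), h(pair(m(pair(pair(b, c), b), c, pair(b, b)), b))))  →  h(pair(b, h(pair(m(pair(pair(b, c), b), c, pair(b, b)), b))))   [R3 at 1.1]
2. h(pair(b, h(pair(m(pair(pair(b, c), b), c, pair(b, b)), b))))  →  h(pair(b, m(pair(pair(b, c), b), c, pair(b, b))))   [R3 at 1.2]
3. h(pair(b, m(pair(pair(b, c), b), c, pair(b, b))))  →  h(pair(b, b))   [R7 at 1.2]
4. h(pair(b, b))  →  b   [R3 at ε]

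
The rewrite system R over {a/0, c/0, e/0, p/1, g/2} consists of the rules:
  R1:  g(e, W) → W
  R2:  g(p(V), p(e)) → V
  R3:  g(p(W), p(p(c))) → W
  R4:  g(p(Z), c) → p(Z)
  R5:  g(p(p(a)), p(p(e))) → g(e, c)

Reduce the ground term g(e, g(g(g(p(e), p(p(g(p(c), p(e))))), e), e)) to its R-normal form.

e

1. g(e, g(g(g(p(e), p(p(g(p(c), p(e))))), e), e))  →  g(g(g(p(e), p(p(g(p(c), p(e))))), e), e)   [R1 at ε]
2. g(g(g(p(e), p(p(g(p(c), p(e))))), e), e)  →  g(g(g(p(e), p(p(c))), e), e)   [R2 at 1.1.2.1.1]
3. g(g(g(p(e), p(p(c))), e), e)  →  g(g(e, e), e)   [R3 at 1.1]
4. g(g(e, e), e)  →  g(e, e)   [R1 at 1]
5. g(e, e)  →  e   [R1 at ε]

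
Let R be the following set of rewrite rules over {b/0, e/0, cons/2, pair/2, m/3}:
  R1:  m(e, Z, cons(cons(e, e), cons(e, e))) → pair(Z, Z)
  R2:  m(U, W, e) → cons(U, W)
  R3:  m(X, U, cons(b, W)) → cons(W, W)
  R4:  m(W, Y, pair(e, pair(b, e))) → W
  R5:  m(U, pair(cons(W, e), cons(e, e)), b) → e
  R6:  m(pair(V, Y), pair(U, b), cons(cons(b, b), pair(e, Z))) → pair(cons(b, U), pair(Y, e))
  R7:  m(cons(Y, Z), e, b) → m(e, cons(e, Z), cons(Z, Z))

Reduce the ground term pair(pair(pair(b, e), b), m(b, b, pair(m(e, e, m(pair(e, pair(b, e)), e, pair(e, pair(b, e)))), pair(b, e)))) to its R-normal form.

pair(pair(pair(b, e), b), b)

1. pair(pair(pair(b, e), b), m(b, b, pair(m(e, e, m(pair(e, pair(b, e)), e, pair(e, pair(b, e)))), pair(b, e))))  →  pair(pair(pair(b, e), b), m(b, b, pair(m(e, e, pair(e, pair(b, e))), pair(b, e))))   [R4 at 2.3.1.3]
2. pair(pair(pair(b, e), b), m(b, b, pair(m(e, e, pair(e, pair(b, e))), pair(b, e))))  →  pair(pair(pair(b, e), b), m(b, b, pair(e, pair(b, e))))   [R4 at 2.3.1]
3. pair(pair(pair(b, e), b), m(b, b, pair(e, pair(b, e))))  →  pair(pair(pair(b, e), b), b)   [R4 at 2]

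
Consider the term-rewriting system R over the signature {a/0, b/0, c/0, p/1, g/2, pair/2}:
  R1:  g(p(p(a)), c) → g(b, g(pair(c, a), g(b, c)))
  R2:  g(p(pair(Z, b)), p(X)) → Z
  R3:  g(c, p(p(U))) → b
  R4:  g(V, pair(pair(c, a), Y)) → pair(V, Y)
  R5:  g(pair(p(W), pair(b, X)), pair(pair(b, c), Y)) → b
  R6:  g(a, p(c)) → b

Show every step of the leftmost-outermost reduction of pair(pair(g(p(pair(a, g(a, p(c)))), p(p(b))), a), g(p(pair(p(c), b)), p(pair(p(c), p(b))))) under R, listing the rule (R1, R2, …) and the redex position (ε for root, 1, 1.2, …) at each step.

1. pair(pair(g(p(pair(a, g(a, p(c)))), p(p(b))), a), g(p(pair(p(c), b)), p(pair(p(c), p(b)))))  →  pair(pair(g(p(pair(a, b)), p(p(b))), a), g(p(pair(p(c), b)), p(pair(p(c), p(b)))))   [R6 at 1.1.1.1.2]
2. pair(pair(g(p(pair(a, b)), p(p(b))), a), g(p(pair(p(c), b)), p(pair(p(c), p(b)))))  →  pair(pair(a, a), g(p(pair(p(c), b)), p(pair(p(c), p(b)))))   [R2 at 1.1]
3. pair(pair(a, a), g(p(pair(p(c), b)), p(pair(p(c), p(b)))))  →  pair(pair(a, a), p(c))   [R2 at 2]

pair(pair(a, a), p(c))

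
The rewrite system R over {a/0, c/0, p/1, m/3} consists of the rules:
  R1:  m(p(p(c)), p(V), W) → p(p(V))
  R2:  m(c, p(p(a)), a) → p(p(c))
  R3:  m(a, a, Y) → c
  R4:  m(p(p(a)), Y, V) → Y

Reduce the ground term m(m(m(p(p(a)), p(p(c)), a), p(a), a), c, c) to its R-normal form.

1. m(m(m(p(p(a)), p(p(c)), a), p(a), a), c, c)  →  m(m(p(p(c)), p(a), a), c, c)   [R4 at 1.1]
2. m(m(p(p(c)), p(a), a), c, c)  →  m(p(p(a)), c, c)   [R1 at 1]
3. m(p(p(a)), c, c)  →  c   [R4 at ε]

c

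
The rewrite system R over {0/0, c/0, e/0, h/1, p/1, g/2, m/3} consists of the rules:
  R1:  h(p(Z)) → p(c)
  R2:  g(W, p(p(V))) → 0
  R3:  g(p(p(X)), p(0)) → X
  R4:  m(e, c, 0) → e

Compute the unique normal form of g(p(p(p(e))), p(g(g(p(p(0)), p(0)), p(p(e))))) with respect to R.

p(e)

1. g(p(p(p(e))), p(g(g(p(p(0)), p(0)), p(p(e)))))  →  g(p(p(p(e))), p(0))   [R2 at 2.1]
2. g(p(p(p(e))), p(0))  →  p(e)   [R3 at ε]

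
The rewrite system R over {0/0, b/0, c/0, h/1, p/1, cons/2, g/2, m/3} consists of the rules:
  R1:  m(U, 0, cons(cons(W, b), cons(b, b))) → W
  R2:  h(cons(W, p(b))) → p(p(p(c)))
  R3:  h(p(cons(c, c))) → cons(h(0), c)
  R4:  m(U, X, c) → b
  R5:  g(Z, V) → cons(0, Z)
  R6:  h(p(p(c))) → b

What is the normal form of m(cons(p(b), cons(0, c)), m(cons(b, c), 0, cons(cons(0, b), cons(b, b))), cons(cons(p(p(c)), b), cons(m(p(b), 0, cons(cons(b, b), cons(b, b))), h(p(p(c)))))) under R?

p(p(c))

1. m(cons(p(b), cons(0, c)), m(cons(b, c), 0, cons(cons(0, b), cons(b, b))), cons(cons(p(p(c)), b), cons(m(p(b), 0, cons(cons(b, b), cons(b, b))), h(p(p(c))))))  →  m(cons(p(b), cons(0, c)), 0, cons(cons(p(p(c)), b), cons(m(p(b), 0, cons(cons(b, b), cons(b, b))), h(p(p(c))))))   [R1 at 2]
2. m(cons(p(b), cons(0, c)), 0, cons(cons(p(p(c)), b), cons(m(p(b), 0, cons(cons(b, b), cons(b, b))), h(p(p(c))))))  →  m(cons(p(b), cons(0, c)), 0, cons(cons(p(p(c)), b), cons(b, h(p(p(c))))))   [R1 at 3.2.1]
3. m(cons(p(b), cons(0, c)), 0, cons(cons(p(p(c)), b), cons(b, h(p(p(c))))))  →  m(cons(p(b), cons(0, c)), 0, cons(cons(p(p(c)), b), cons(b, b)))   [R6 at 3.2.2]
4. m(cons(p(b), cons(0, c)), 0, cons(cons(p(p(c)), b), cons(b, b)))  →  p(p(c))   [R1 at ε]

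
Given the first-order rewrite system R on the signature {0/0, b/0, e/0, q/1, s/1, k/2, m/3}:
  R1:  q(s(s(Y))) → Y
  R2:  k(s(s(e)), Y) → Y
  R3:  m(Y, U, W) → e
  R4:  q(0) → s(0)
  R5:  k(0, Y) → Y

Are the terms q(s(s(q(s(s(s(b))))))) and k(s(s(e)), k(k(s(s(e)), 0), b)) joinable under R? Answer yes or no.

no — NF(t₁) = s(b), NF(t₂) = b

Reduce t₁ = q(s(s(q(s(s(s(b))))))):
1. q(s(s(q(s(s(s(b)))))))  →  q(s(s(s(b))))   [R1 at ε]
2. q(s(s(s(b))))  →  s(b)   [R1 at ε]

Reduce t₂ = k(s(s(e)), k(k(s(s(e)), 0), b)):
1. k(s(s(e)), k(k(s(s(e)), 0), b))  →  k(k(s(s(e)), 0), b)   [R2 at ε]
2. k(k(s(s(e)), 0), b)  →  k(0, b)   [R2 at 1]
3. k(0, b)  →  b   [R5 at ε]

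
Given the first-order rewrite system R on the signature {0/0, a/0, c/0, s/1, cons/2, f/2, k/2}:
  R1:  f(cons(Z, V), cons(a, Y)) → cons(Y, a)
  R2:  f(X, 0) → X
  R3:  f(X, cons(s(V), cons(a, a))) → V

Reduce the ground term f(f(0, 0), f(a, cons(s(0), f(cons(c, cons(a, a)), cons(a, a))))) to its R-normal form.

0

1. f(f(0, 0), f(a, cons(s(0), f(cons(c, cons(a, a)), cons(a, a)))))  →  f(0, f(a, cons(s(0), f(cons(c, cons(a, a)), cons(a, a)))))   [R2 at 1]
2. f(0, f(a, cons(s(0), f(cons(c, cons(a, a)), cons(a, a)))))  →  f(0, f(a, cons(s(0), cons(a, a))))   [R1 at 2.2.2]
3. f(0, f(a, cons(s(0), cons(a, a))))  →  f(0, 0)   [R3 at 2]
4. f(0, 0)  →  0   [R2 at ε]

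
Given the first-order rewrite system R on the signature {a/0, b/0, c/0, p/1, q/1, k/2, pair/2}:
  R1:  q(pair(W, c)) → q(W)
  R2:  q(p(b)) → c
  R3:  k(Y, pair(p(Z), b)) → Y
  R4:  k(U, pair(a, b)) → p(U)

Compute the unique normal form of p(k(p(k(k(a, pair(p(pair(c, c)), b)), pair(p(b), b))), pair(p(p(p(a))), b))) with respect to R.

p(p(a))

1. p(k(p(k(k(a, pair(p(pair(c, c)), b)), pair(p(b), b))), pair(p(p(p(a))), b)))  →  p(p(k(k(a, pair(p(pair(c, c)), b)), pair(p(b), b))))   [R3 at 1]
2. p(p(k(k(a, pair(p(pair(c, c)), b)), pair(p(b), b))))  →  p(p(k(a, pair(p(pair(c, c)), b))))   [R3 at 1.1]
3. p(p(k(a, pair(p(pair(c, c)), b))))  →  p(p(a))   [R3 at 1.1]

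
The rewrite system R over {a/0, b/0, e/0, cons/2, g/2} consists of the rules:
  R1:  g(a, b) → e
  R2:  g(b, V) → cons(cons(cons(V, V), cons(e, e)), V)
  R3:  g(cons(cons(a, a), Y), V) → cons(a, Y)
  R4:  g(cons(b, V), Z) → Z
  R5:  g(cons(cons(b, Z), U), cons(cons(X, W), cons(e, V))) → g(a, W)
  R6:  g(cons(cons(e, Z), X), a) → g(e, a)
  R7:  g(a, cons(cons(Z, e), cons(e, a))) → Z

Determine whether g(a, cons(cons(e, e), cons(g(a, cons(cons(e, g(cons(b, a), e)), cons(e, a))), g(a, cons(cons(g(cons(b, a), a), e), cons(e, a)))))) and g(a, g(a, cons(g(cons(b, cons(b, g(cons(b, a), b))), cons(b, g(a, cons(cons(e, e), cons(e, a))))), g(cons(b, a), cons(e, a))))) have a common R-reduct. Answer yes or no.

Reduce t₁ = g(a, cons(cons(e, e), cons(g(a, cons(cons(e, g(cons(b, a), e)), cons(e, a))), g(a, cons(cons(g(cons(b, a), a), e), cons(e, a)))))):
1. g(a, cons(cons(e, e), cons(g(a, cons(cons(e, g(cons(b, a), e)), cons(e, a))), g(a, cons(cons(g(cons(b, a), a), e), cons(e, a))))))  →  g(a, cons(cons(e, e), cons(g(a, cons(cons(e, e), cons(e, a))), g(a, cons(cons(g(cons(b, a), a), e), cons(e, a))))))   [R4 at 2.2.1.2.1.2]
2. g(a, cons(cons(e, e), cons(g(a, cons(cons(e, e), cons(e, a))), g(a, cons(cons(g(cons(b, a), a), e), cons(e, a))))))  →  g(a, cons(cons(e, e), cons(e, g(a, cons(cons(g(cons(b, a), a), e), cons(e, a))))))   [R7 at 2.2.1]
3. g(a, cons(cons(e, e), cons(e, g(a, cons(cons(g(cons(b, a), a), e), cons(e, a))))))  →  g(a, cons(cons(e, e), cons(e, g(cons(b, a), a))))   [R7 at 2.2.2]
4. g(a, cons(cons(e, e), cons(e, g(cons(b, a), a))))  →  g(a, cons(cons(e, e), cons(e, a)))   [R4 at 2.2.2]
5. g(a, cons(cons(e, e), cons(e, a)))  →  e   [R7 at ε]

Reduce t₂ = g(a, g(a, cons(g(cons(b, cons(b, g(cons(b, a), b))), cons(b, g(a, cons(cons(e, e), cons(e, a))))), g(cons(b, a), cons(e, a))))):
1. g(a, g(a, cons(g(cons(b, cons(b, g(cons(b, a), b))), cons(b, g(a, cons(cons(e, e), cons(e, a))))), g(cons(b, a), cons(e, a)))))  →  g(a, g(a, cons(cons(b, g(a, cons(cons(e, e), cons(e, a)))), g(cons(b, a), cons(e, a)))))   [R4 at 2.2.1]
2. g(a, g(a, cons(cons(b, g(a, cons(cons(e, e), cons(e, a)))), g(cons(b, a), cons(e, a)))))  →  g(a, g(a, cons(cons(b, e), g(cons(b, a), cons(e, a)))))   [R7 at 2.2.1.2]
3. g(a, g(a, cons(cons(b, e), g(cons(b, a), cons(e, a)))))  →  g(a, g(a, cons(cons(b, e), cons(e, a))))   [R4 at 2.2.2]
4. g(a, g(a, cons(cons(b, e), cons(e, a))))  →  g(a, b)   [R7 at 2]
5. g(a, b)  →  e   [R1 at ε]

yes — NF(t₁) = e, NF(t₂) = e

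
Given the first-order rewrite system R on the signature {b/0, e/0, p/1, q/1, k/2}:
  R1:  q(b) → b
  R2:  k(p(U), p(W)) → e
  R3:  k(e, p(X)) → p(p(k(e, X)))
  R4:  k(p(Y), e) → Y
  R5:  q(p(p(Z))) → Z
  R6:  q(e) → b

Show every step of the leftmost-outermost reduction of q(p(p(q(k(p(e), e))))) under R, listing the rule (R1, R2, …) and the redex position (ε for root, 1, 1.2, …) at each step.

b

1. q(p(p(q(k(p(e), e)))))  →  q(k(p(e), e))   [R5 at ε]
2. q(k(p(e), e))  →  q(e)   [R4 at 1]
3. q(e)  →  b   [R6 at ε]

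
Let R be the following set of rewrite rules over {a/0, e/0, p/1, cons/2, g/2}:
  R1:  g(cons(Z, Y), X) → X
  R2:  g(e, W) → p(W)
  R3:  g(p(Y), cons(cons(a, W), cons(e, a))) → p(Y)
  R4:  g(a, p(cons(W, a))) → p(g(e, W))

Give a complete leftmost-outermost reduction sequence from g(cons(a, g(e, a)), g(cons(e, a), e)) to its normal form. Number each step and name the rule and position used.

e

1. g(cons(a, g(e, a)), g(cons(e, a), e))  →  g(cons(e, a), e)   [R1 at ε]
2. g(cons(e, a), e)  →  e   [R1 at ε]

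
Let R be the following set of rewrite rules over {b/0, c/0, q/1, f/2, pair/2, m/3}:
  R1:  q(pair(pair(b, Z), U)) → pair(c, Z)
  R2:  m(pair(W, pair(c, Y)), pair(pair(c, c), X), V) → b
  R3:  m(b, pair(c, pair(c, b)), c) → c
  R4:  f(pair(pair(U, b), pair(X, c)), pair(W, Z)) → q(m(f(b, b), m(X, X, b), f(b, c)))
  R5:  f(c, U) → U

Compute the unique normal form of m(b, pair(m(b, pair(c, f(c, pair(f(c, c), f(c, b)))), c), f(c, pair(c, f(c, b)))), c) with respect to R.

c

1. m(b, pair(m(b, pair(c, f(c, pair(f(c, c), f(c, b)))), c), f(c, pair(c, f(c, b)))), c)  →  m(b, pair(m(b, pair(c, pair(f(c, c), f(c, b))), c), f(c, pair(c, f(c, b)))), c)   [R5 at 2.1.2.2]
2. m(b, pair(m(b, pair(c, pair(f(c, c), f(c, b))), c), f(c, pair(c, f(c, b)))), c)  →  m(b, pair(m(b, pair(c, pair(c, f(c, b))), c), f(c, pair(c, f(c, b)))), c)   [R5 at 2.1.2.2.1]
3. m(b, pair(m(b, pair(c, pair(c, f(c, b))), c), f(c, pair(c, f(c, b)))), c)  →  m(b, pair(m(b, pair(c, pair(c, b)), c), f(c, pair(c, f(c, b)))), c)   [R5 at 2.1.2.2.2]
4. m(b, pair(m(b, pair(c, pair(c, b)), c), f(c, pair(c, f(c, b)))), c)  →  m(b, pair(c, f(c, pair(c, f(c, b)))), c)   [R3 at 2.1]
5. m(b, pair(c, f(c, pair(c, f(c, b)))), c)  →  m(b, pair(c, pair(c, f(c, b))), c)   [R5 at 2.2]
6. m(b, pair(c, pair(c, f(c, b))), c)  →  m(b, pair(c, pair(c, b)), c)   [R5 at 2.2.2]
7. m(b, pair(c, pair(c, b)), c)  →  c   [R3 at ε]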